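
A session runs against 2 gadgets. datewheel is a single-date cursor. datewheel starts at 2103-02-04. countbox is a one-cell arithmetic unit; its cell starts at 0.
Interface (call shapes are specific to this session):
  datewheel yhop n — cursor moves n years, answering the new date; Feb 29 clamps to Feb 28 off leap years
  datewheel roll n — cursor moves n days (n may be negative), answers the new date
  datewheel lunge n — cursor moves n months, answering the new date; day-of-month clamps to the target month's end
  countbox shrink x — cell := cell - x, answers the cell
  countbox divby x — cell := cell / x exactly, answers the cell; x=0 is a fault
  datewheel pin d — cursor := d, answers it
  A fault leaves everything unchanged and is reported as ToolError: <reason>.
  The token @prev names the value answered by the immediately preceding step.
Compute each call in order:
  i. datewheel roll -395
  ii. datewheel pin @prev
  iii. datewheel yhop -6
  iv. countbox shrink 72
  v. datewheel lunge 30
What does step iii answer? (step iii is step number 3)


Answer: 2096-01-05

Derivation:
# 1. datewheel roll(n: -395) : 2102-01-05
# 2. datewheel pin(d: @prev) : 2102-01-05
# 3. datewheel yhop(n: -6) : 2096-01-05
# 4. countbox shrink(x: 72) : -72
# 5. datewheel lunge(n: 30) : 2098-07-05


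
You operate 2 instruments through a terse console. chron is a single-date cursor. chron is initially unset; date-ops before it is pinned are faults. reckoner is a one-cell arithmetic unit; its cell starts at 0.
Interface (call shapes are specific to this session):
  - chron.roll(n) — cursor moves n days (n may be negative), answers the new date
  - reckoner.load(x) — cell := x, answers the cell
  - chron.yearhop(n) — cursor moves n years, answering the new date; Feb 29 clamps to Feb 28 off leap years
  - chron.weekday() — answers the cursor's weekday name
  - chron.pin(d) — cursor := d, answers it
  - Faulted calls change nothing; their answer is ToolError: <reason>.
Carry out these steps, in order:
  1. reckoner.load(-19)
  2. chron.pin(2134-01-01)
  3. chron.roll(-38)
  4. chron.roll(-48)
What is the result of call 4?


Answer: 2133-10-07

Derivation:
% load x=-19
:: -19
% pin d=2134-01-01
:: 2134-01-01
% roll n=-38
:: 2133-11-24
% roll n=-48
:: 2133-10-07


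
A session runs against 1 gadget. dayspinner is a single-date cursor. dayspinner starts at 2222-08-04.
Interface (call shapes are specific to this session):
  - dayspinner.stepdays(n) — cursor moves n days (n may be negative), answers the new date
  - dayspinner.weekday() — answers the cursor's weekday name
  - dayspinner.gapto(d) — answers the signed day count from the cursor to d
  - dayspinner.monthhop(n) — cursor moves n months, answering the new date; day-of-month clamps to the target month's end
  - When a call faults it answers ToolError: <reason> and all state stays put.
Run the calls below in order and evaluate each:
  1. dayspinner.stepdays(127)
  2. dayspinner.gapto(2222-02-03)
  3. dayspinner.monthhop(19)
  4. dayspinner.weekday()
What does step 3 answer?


Answer: 2224-07-09

Derivation:
~$ dayspinner.stepdays n: 127
  2222-12-09
~$ dayspinner.gapto d: 2222-02-03
  -309
~$ dayspinner.monthhop n: 19
  2224-07-09
~$ dayspinner.weekday
  Friday


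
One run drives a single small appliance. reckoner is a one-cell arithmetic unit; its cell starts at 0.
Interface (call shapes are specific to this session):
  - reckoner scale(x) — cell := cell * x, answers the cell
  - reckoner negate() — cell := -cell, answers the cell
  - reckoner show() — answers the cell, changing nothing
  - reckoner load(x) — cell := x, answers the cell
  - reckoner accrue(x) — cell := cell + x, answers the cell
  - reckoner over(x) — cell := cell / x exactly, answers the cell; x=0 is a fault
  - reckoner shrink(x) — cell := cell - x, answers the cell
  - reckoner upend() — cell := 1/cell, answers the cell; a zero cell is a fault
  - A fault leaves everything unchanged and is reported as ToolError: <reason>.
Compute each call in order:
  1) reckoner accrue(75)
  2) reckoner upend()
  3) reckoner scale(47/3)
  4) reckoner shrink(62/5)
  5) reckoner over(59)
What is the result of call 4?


Answer: -2743/225

Derivation:
Invoking reckoner accrue(x='75'), which returns 75.
Then reckoner upend, giving 1/75.
I try reckoner scale(x='47/3'), giving 47/225.
I try reckoner shrink(x='62/5'): -2743/225.
I use reckoner over(x='59'), which returns -2743/13275.


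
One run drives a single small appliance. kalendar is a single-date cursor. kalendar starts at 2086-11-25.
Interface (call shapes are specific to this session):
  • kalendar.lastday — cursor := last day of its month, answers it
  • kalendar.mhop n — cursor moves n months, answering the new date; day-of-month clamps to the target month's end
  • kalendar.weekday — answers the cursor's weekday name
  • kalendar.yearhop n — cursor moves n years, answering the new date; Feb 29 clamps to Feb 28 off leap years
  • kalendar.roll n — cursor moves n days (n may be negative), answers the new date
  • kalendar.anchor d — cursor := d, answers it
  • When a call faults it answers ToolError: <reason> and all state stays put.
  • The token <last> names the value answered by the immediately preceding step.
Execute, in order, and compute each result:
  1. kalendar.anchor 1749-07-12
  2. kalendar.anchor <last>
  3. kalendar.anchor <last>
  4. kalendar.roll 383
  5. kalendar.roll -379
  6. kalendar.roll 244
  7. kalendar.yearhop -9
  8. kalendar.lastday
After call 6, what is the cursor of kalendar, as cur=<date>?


// kalendar.anchor(d: 1749-07-12) => 1749-07-12
// kalendar.anchor(d: <last>) => 1749-07-12
// kalendar.anchor(d: <last>) => 1749-07-12
// kalendar.roll(n: 383) => 1750-07-30
// kalendar.roll(n: -379) => 1749-07-16
// kalendar.roll(n: 244) => 1750-03-17
// kalendar.yearhop(n: -9) => 1741-03-17
// kalendar.lastday() => 1741-03-31

Answer: cur=1750-03-17


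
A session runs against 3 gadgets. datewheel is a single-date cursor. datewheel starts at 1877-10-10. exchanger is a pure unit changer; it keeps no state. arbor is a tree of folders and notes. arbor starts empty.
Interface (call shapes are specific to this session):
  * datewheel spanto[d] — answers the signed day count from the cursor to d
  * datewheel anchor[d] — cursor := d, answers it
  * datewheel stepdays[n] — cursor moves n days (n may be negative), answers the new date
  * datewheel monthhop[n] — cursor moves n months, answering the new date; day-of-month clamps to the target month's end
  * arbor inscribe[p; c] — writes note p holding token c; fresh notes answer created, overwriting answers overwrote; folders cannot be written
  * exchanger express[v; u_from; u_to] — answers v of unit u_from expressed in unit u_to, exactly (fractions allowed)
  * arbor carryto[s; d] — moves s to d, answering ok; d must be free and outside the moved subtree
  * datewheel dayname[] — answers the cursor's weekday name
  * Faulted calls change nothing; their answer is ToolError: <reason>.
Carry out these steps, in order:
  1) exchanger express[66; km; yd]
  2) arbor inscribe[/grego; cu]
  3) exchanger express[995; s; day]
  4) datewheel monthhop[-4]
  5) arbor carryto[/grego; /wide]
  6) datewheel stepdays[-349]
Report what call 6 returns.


Answer: 1876-06-26

Derivation:
→ exchanger express(v→66, u_from→km, u_to→yd)
← 27500000/381
→ arbor inscribe(p→/grego, c→cu)
← created
→ exchanger express(v→995, u_from→s, u_to→day)
← 199/17280
→ datewheel monthhop(n→-4)
← 1877-06-10
→ arbor carryto(s→/grego, d→/wide)
← ok
→ datewheel stepdays(n→-349)
← 1876-06-26


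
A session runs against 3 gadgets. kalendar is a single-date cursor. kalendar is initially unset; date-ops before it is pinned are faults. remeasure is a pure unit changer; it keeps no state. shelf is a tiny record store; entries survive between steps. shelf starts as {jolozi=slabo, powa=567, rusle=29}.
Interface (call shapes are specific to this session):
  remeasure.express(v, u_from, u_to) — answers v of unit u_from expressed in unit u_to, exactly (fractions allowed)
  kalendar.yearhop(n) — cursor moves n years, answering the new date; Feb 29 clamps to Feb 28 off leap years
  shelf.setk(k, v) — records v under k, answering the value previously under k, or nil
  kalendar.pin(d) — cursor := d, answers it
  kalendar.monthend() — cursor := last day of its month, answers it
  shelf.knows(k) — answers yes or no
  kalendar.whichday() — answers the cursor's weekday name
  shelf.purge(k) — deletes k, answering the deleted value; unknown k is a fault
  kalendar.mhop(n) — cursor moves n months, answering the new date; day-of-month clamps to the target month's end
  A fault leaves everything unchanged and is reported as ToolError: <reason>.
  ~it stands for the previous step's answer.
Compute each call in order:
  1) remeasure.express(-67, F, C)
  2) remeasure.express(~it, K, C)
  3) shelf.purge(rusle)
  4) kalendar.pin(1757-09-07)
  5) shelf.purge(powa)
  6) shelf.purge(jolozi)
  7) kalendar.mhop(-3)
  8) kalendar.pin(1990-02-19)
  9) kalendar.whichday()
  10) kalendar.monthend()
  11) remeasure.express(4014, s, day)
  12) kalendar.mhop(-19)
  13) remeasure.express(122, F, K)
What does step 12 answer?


I run remeasure.express using v: -67, u_from: F, u_to: C, and get -55.
Next I call remeasure.express using v: ~it, u_from: K, u_to: C, yielding -6563/20.
I invoke shelf.purge using k: rusle: 29.
I run kalendar.pin using d: 1757-09-07, yielding 1757-09-07.
I try shelf.purge using k: powa, and get 567.
Using shelf.purge using k: jolozi, and get slabo.
Now I run kalendar.mhop using n: -3, which returns 1757-06-07.
I use kalendar.pin using d: 1990-02-19, and observe 1990-02-19.
Now I run kalendar.whichday, → Monday.
I try kalendar.monthend(): 1990-02-28.
Next I call remeasure.express using v: 4014, u_from: s, u_to: day, — result: 223/4800.
I run kalendar.mhop using n: -19, — result: 1988-07-28.
Next I call remeasure.express using v: 122, u_from: F, u_to: K, and get 6463/20.

Answer: 1988-07-28


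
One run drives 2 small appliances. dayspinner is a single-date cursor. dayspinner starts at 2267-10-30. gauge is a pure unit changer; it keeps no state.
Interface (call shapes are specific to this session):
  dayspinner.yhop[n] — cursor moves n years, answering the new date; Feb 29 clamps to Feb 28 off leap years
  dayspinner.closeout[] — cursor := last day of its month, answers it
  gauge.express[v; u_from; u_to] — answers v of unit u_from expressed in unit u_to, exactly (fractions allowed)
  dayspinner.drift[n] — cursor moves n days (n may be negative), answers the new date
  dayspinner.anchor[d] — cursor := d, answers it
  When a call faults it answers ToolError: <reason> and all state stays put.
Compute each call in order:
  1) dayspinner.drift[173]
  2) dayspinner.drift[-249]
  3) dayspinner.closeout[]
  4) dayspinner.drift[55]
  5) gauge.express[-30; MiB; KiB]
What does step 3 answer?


Answer: 2267-08-31

Derivation:
> dayspinner.drift n=173
[out] 2268-04-20
> dayspinner.drift n=-249
[out] 2267-08-15
> dayspinner.closeout
[out] 2267-08-31
> dayspinner.drift n=55
[out] 2267-10-25
> gauge.express v=-30 u_from=MiB u_to=KiB
[out] -30720


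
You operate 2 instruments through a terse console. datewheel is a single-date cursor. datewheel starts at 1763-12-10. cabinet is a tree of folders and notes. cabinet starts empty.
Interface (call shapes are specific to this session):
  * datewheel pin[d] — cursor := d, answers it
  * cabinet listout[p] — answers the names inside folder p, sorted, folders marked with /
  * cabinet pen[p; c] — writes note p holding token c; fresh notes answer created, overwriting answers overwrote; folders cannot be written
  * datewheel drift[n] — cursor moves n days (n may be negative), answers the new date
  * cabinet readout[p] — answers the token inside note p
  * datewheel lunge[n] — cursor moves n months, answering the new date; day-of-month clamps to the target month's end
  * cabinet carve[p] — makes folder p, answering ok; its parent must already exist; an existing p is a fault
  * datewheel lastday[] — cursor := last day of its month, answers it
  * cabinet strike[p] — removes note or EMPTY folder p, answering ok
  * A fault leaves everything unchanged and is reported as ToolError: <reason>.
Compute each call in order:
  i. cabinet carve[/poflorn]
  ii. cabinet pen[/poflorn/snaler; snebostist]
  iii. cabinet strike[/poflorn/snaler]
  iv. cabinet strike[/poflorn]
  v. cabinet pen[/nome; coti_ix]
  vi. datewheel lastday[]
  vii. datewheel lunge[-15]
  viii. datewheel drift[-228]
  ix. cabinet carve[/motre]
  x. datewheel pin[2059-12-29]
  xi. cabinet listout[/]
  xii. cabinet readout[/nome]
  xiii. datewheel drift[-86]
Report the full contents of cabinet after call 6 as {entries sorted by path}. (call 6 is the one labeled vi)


Act: cabinet carve[p='/poflorn']
Obs: ok
Act: cabinet pen[p='/poflorn/snaler'; c='snebostist']
Obs: created
Act: cabinet strike[p='/poflorn/snaler']
Obs: ok
Act: cabinet strike[p='/poflorn']
Obs: ok
Act: cabinet pen[p='/nome'; c='coti_ix']
Obs: created
Act: datewheel lastday[]
Obs: 1763-12-31
Act: datewheel lunge[n='-15']
Obs: 1762-09-30
Act: datewheel drift[n='-228']
Obs: 1762-02-14
Act: cabinet carve[p='/motre']
Obs: ok
Act: datewheel pin[d='2059-12-29']
Obs: 2059-12-29
Act: cabinet listout[p='/']
Obs: [motre/, nome]
Act: cabinet readout[p='/nome']
Obs: coti_ix
Act: datewheel drift[n='-86']
Obs: 2059-10-04

Answer: {nome=coti_ix}


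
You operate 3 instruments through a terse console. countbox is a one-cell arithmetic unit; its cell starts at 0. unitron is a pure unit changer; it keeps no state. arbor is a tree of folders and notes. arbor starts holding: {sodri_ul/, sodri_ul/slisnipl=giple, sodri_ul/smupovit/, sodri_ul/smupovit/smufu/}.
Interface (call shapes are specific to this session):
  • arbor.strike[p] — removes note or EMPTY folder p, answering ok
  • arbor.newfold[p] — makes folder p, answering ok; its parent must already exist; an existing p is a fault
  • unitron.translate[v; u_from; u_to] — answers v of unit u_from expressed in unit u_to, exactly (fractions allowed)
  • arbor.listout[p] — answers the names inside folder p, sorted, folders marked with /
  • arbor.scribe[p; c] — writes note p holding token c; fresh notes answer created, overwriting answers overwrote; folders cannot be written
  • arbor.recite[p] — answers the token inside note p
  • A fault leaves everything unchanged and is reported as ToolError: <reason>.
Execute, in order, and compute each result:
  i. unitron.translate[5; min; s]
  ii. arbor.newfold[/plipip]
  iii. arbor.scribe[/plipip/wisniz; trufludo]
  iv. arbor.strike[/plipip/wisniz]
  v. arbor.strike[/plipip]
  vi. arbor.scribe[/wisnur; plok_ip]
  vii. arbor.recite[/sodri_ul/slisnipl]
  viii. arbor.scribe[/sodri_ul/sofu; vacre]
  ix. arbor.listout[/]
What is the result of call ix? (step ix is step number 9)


Answer: [sodri_ul/, wisnur]

Derivation:
>> unitron.translate(v→5, u_from→min, u_to→s)
<< 300
>> arbor.newfold(p→/plipip)
<< ok
>> arbor.scribe(p→/plipip/wisniz, c→trufludo)
<< created
>> arbor.strike(p→/plipip/wisniz)
<< ok
>> arbor.strike(p→/plipip)
<< ok
>> arbor.scribe(p→/wisnur, c→plok_ip)
<< created
>> arbor.recite(p→/sodri_ul/slisnipl)
<< giple
>> arbor.scribe(p→/sodri_ul/sofu, c→vacre)
<< created
>> arbor.listout(p→/)
<< [sodri_ul/, wisnur]


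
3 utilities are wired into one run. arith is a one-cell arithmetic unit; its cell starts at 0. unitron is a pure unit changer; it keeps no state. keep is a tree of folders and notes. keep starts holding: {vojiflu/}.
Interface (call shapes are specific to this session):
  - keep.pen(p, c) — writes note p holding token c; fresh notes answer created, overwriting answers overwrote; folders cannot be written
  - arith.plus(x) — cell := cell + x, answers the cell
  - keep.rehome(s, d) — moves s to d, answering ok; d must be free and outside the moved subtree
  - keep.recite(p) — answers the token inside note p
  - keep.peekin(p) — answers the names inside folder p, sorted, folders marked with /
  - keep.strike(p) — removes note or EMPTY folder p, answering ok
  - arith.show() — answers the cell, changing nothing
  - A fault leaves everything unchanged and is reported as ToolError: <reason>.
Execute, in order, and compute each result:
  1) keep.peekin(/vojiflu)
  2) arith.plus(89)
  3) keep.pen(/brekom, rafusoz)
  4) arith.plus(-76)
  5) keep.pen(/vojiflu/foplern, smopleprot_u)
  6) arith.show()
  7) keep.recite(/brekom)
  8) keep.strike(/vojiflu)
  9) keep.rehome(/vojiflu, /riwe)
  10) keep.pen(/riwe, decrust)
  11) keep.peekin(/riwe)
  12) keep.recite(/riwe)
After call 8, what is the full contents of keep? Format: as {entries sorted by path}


Answer: {brekom=rafusoz, vojiflu/, vojiflu/foplern=smopleprot_u}

Derivation:
>> keep.peekin(p→/vojiflu)
<< []
>> arith.plus(x→89)
<< 89
>> keep.pen(p→/brekom, c→rafusoz)
<< created
>> arith.plus(x→-76)
<< 13
>> keep.pen(p→/vojiflu/foplern, c→smopleprot_u)
<< created
>> arith.show()
<< 13
>> keep.recite(p→/brekom)
<< rafusoz
>> keep.strike(p→/vojiflu)
<< ToolError: not empty
>> keep.rehome(s→/vojiflu, d→/riwe)
<< ok
>> keep.pen(p→/riwe, c→decrust)
<< ToolError: is a directory
>> keep.peekin(p→/riwe)
<< [foplern]
>> keep.recite(p→/riwe)
<< ToolError: is a directory


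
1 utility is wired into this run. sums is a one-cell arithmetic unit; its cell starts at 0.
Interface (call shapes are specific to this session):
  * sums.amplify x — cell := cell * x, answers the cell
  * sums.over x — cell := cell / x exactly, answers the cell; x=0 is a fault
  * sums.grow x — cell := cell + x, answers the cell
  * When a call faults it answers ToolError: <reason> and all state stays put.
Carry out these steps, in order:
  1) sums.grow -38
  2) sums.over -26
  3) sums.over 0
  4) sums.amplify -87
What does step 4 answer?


Answer: -1653/13

Derivation:
Act: sums.grow[-38]
Obs: -38
Act: sums.over[-26]
Obs: 19/13
Act: sums.over[0]
Obs: ToolError: division by zero
Act: sums.amplify[-87]
Obs: -1653/13


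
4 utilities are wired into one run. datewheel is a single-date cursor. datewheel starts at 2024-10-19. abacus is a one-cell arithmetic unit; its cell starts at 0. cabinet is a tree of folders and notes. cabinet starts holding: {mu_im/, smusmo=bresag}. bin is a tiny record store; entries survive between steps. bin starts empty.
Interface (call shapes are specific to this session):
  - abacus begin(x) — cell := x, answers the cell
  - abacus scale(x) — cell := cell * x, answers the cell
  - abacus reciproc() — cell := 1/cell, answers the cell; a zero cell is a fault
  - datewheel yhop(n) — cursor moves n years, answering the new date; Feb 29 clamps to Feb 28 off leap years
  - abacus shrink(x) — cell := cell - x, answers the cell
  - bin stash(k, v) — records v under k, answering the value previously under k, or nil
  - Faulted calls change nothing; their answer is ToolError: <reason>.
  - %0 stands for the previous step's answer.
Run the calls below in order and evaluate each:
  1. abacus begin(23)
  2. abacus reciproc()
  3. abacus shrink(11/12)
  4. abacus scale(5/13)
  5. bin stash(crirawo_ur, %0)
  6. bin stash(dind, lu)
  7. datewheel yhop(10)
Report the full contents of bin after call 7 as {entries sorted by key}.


-> abacus begin(x='23')
<- 23
-> abacus reciproc()
<- 1/23
-> abacus shrink(x='11/12')
<- -241/276
-> abacus scale(x='5/13')
<- -1205/3588
-> bin stash(k='crirawo_ur', v='%0')
<- nil
-> bin stash(k='dind', v='lu')
<- nil
-> datewheel yhop(n='10')
<- 2034-10-19

Answer: {crirawo_ur=-1205/3588, dind=lu}


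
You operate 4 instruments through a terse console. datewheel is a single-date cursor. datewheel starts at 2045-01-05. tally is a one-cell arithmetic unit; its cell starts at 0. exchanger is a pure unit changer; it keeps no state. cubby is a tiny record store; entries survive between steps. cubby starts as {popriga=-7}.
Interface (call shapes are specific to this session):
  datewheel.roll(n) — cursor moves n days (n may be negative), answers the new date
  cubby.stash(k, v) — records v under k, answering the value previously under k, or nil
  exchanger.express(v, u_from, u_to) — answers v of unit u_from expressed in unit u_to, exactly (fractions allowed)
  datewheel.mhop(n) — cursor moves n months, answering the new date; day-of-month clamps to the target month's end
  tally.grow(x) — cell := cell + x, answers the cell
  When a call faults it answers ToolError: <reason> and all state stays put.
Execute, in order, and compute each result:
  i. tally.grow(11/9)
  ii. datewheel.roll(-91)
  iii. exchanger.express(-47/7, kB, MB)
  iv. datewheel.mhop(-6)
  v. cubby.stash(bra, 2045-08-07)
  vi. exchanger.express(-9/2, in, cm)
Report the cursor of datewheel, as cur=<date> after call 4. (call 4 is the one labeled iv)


Answer: cur=2044-04-06

Derivation:
Next I call tally.grow(11/9), giving 11/9.
Calling datewheel.roll(-91), and see 2044-10-06.
Calling exchanger.express(-47/7, kB, MB), which returns -47/7000.
Now I run datewheel.mhop(-6), which returns 2044-04-06.
Now I run cubby.stash(bra, 2045-08-07), and get nil.
I invoke exchanger.express(-9/2, in, cm), which returns -1143/100.


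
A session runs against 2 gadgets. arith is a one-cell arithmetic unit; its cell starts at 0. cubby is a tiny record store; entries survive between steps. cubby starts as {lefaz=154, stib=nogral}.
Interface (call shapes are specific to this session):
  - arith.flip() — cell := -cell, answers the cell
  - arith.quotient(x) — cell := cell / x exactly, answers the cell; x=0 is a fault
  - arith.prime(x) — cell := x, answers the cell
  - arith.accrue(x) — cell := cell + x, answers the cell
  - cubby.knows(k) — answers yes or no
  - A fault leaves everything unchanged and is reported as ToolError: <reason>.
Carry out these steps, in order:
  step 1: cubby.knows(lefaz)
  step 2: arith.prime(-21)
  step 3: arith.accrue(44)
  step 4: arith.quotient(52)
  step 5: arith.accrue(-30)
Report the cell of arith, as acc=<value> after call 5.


Do: knows[k→lefaz]
See: yes
Do: prime[x→-21]
See: -21
Do: accrue[x→44]
See: 23
Do: quotient[x→52]
See: 23/52
Do: accrue[x→-30]
See: -1537/52

Answer: acc=-1537/52


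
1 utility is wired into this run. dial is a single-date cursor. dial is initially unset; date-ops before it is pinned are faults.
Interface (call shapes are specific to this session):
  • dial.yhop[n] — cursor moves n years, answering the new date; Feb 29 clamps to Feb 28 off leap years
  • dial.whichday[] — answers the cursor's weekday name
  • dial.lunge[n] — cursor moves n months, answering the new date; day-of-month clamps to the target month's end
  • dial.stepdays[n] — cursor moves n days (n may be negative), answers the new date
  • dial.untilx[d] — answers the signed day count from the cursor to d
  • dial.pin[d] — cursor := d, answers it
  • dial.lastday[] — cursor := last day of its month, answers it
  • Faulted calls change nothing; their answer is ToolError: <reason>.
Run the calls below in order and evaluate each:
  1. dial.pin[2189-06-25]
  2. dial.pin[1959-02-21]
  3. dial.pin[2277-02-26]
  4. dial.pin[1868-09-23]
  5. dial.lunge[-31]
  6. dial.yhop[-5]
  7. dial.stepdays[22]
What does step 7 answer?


Answer: 1861-03-17

Derivation:
I try dial.pin with d='2189-06-25', and see 2189-06-25.
Then dial.pin with d='1959-02-21', and see 1959-02-21.
I use dial.pin with d='2277-02-26', and get 2277-02-26.
I call dial.pin with d='1868-09-23': 1868-09-23.
Now I run dial.lunge with n='-31', which returns 1866-02-23.
Using dial.yhop with n='-5', which returns 1861-02-23.
Calling dial.stepdays with n='22': 1861-03-17.


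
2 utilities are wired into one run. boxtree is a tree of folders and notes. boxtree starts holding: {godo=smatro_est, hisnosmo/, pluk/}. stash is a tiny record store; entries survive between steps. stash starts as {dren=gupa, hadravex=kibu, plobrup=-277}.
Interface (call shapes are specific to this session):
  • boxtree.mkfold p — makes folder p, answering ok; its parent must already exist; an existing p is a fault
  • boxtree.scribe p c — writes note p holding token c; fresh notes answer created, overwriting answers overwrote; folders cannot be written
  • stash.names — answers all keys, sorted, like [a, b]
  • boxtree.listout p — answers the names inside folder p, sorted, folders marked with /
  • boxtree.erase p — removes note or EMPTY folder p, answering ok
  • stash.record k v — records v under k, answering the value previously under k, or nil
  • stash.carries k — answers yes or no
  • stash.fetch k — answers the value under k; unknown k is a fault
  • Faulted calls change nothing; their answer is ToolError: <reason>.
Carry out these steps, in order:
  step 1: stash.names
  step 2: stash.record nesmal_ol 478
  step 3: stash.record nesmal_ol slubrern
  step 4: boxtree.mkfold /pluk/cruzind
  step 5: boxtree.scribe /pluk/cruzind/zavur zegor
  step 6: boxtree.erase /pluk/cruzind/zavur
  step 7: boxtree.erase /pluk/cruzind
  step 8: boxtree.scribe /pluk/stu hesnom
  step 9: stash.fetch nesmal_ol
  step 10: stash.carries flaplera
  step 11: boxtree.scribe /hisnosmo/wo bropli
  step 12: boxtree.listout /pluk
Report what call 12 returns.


I invoke names(), giving [dren, hadravex, plobrup].
Using record passing k→nesmal_ol, v→478, which returns nil.
Next I call record passing k→nesmal_ol, v→slubrern, and see 478.
Calling mkfold passing p→/pluk/cruzind, and get ok.
I call scribe passing p→/pluk/cruzind/zavur, c→zegor, and observe created.
I invoke erase passing p→/pluk/cruzind/zavur, and see ok.
Using erase passing p→/pluk/cruzind, and get ok.
I try scribe passing p→/pluk/stu, c→hesnom, — result: created.
I try fetch passing k→nesmal_ol, — result: slubrern.
Calling carries passing k→flaplera, → no.
Invoking scribe passing p→/hisnosmo/wo, c→bropli, and get created.
I use listout passing p→/pluk, and get [stu].

Answer: [stu]


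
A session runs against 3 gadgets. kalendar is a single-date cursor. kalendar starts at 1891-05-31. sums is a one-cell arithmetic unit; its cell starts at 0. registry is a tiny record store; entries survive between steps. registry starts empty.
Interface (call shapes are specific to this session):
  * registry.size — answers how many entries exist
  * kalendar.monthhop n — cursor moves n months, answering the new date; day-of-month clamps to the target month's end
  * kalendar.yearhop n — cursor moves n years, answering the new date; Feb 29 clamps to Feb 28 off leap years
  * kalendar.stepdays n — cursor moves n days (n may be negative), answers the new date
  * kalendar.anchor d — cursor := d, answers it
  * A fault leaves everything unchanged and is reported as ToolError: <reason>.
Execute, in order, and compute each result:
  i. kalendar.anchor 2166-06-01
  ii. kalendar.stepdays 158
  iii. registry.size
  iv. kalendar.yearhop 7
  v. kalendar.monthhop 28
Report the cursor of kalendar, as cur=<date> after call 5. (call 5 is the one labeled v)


// 1. kalendar.anchor(d='2166-06-01') : 2166-06-01
// 2. kalendar.stepdays(n='158') : 2166-11-06
// 3. registry.size() : 0
// 4. kalendar.yearhop(n='7') : 2173-11-06
// 5. kalendar.monthhop(n='28') : 2176-03-06

Answer: cur=2176-03-06


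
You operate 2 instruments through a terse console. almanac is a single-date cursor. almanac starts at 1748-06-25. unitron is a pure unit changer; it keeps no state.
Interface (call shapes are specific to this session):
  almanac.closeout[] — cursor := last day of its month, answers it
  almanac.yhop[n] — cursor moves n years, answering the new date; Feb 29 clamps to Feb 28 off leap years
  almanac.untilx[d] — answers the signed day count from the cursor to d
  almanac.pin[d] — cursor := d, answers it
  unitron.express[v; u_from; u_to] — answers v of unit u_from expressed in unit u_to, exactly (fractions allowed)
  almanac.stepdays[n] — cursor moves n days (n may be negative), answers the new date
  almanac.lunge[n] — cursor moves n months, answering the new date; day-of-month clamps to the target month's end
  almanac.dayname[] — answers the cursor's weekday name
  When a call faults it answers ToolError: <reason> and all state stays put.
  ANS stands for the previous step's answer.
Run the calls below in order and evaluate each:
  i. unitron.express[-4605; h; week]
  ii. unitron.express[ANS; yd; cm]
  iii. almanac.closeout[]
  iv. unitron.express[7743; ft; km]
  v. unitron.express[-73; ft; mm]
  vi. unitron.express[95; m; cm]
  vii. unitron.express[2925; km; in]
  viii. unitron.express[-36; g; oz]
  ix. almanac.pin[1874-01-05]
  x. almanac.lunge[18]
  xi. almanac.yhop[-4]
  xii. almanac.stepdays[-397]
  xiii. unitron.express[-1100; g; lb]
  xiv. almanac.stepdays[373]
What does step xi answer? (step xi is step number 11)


Calling unitron.express using v='-4605', u_from='h', u_to='week', giving -1535/56.
I call unitron.express using v='ANS', u_from='yd', u_to='cm', giving -350901/140.
Using almanac.closeout, and observe 1748-06-30.
I run unitron.express using v='7743', u_from='ft', u_to='km', and observe 2950083/1250000.
I try unitron.express using v='-73', u_from='ft', u_to='mm', and see -111252/5.
I use unitron.express using v='95', u_from='m', u_to='cm', and get 9500.
I use unitron.express using v='2925', u_from='km', u_to='in', and get 14625000000/127.
Now I run unitron.express using v='-36', u_from='g', u_to='oz', yielding -57600000/45359237.
I use almanac.pin using d='1874-01-05', and observe 1874-01-05.
I try almanac.lunge using n='18', yielding 1875-07-05.
Now I run almanac.yhop using n='-4', yielding 1871-07-05.
I call almanac.stepdays using n='-397', — result: 1870-06-03.
Now I run unitron.express using v='-1100', u_from='g', u_to='lb', yielding -10000000/4123567.
I use almanac.stepdays using n='373', and get 1871-06-11.

Answer: 1871-07-05


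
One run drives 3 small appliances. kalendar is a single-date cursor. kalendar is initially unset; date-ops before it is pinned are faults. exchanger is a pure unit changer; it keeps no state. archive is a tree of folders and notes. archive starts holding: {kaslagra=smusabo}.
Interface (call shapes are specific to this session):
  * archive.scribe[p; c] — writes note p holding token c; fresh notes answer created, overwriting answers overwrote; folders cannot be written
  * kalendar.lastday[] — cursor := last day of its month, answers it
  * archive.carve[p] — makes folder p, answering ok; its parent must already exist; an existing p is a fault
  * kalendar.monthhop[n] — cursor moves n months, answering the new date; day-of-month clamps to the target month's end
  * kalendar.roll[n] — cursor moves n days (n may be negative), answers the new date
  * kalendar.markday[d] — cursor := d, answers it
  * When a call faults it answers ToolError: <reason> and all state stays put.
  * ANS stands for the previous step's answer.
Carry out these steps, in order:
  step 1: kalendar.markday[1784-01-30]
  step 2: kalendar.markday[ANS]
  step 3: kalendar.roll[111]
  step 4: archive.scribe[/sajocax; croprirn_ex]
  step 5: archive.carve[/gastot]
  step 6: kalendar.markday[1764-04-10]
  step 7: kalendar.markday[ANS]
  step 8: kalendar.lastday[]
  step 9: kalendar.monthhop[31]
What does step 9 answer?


Answer: 1766-11-30

Derivation:
CALL kalendar.markday[d→1784-01-30]
RET  1784-01-30
CALL kalendar.markday[d→ANS]
RET  1784-01-30
CALL kalendar.roll[n→111]
RET  1784-05-20
CALL archive.scribe[p→/sajocax; c→croprirn_ex]
RET  created
CALL archive.carve[p→/gastot]
RET  ok
CALL kalendar.markday[d→1764-04-10]
RET  1764-04-10
CALL kalendar.markday[d→ANS]
RET  1764-04-10
CALL kalendar.lastday[]
RET  1764-04-30
CALL kalendar.monthhop[n→31]
RET  1766-11-30


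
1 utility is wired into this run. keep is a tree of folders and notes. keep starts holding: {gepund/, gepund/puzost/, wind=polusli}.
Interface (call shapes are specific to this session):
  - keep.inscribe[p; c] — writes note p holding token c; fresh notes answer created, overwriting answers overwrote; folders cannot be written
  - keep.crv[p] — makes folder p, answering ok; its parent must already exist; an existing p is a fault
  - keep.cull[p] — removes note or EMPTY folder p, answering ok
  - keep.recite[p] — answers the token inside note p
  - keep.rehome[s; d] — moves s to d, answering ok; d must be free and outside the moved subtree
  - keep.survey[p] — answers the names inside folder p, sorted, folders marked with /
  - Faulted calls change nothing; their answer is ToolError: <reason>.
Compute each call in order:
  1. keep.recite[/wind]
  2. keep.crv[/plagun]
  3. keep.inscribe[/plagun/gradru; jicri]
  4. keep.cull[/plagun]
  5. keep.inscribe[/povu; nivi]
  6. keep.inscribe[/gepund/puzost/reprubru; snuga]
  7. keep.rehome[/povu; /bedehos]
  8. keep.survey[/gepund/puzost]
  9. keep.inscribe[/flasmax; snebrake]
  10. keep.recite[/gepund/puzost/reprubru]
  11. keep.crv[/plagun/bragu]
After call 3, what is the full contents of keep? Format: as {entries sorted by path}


Answer: {gepund/, gepund/puzost/, plagun/, plagun/gradru=jicri, wind=polusli}

Derivation:
~$ keep.recite /wind
[out] polusli
~$ keep.crv /plagun
[out] ok
~$ keep.inscribe /plagun/gradru jicri
[out] created
~$ keep.cull /plagun
[out] ToolError: not empty
~$ keep.inscribe /povu nivi
[out] created
~$ keep.inscribe /gepund/puzost/reprubru snuga
[out] created
~$ keep.rehome /povu /bedehos
[out] ok
~$ keep.survey /gepund/puzost
[out] [reprubru]
~$ keep.inscribe /flasmax snebrake
[out] created
~$ keep.recite /gepund/puzost/reprubru
[out] snuga
~$ keep.crv /plagun/bragu
[out] ok


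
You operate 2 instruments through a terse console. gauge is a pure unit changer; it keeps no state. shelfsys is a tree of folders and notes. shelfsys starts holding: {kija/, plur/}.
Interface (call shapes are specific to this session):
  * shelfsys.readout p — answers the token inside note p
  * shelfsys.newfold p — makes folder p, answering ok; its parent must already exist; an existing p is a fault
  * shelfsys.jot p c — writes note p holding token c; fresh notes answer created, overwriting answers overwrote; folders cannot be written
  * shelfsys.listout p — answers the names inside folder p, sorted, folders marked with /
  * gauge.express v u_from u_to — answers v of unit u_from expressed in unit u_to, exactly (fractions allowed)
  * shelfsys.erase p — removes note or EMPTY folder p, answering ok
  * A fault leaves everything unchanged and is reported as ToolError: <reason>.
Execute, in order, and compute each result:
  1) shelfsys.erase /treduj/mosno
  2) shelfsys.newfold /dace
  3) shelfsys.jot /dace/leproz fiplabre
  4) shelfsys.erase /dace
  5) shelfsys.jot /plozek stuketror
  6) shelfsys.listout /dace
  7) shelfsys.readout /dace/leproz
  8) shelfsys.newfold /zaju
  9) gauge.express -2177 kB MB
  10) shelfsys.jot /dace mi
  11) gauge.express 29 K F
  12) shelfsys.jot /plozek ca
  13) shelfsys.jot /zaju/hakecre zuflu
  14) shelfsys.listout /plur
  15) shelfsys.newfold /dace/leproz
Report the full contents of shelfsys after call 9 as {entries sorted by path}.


Answer: {dace/, dace/leproz=fiplabre, kija/, plozek=stuketror, plur/, zaju/}

Derivation:
I try shelfsys.erase(p='/treduj/mosno'), which returns ToolError: not found.
Now I run shelfsys.newfold(p='/dace'), — result: ok.
Invoking shelfsys.jot(p='/dace/leproz', c='fiplabre'), → created.
I invoke shelfsys.erase(p='/dace'), — result: ToolError: not empty.
Now I run shelfsys.jot(p='/plozek', c='stuketror'): created.
Now I run shelfsys.listout(p='/dace'), and see [leproz].
Next I call shelfsys.readout(p='/dace/leproz'), — result: fiplabre.
Calling shelfsys.newfold(p='/zaju'), which returns ok.
Now I run gauge.express(v='-2177', u_from='kB', u_to='MB'), and see -2177/1000.
Next I call shelfsys.jot(p='/dace', c='mi'), — result: ToolError: is a directory.
I run gauge.express(v='29', u_from='K', u_to='F'), giving -40747/100.
Now I run shelfsys.jot(p='/plozek', c='ca'), and get overwrote.
I use shelfsys.jot(p='/zaju/hakecre', c='zuflu'), yielding created.
I use shelfsys.listout(p='/plur'), and observe [].
Now I run shelfsys.newfold(p='/dace/leproz'): ToolError: exists.


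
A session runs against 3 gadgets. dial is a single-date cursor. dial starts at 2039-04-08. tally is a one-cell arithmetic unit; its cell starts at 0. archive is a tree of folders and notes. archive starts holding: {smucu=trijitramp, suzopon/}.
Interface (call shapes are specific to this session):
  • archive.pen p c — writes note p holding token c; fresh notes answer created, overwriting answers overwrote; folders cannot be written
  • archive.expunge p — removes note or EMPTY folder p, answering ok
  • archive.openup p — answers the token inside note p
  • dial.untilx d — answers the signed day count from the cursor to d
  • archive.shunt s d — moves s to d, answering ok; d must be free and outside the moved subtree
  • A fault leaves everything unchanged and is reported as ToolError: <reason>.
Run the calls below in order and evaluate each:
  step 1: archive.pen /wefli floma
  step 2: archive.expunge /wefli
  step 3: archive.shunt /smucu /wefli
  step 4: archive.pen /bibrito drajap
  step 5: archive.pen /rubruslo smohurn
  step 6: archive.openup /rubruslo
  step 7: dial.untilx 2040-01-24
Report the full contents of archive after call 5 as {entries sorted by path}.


~$ archive.pen p→/wefli c→floma
[out] created
~$ archive.expunge p→/wefli
[out] ok
~$ archive.shunt s→/smucu d→/wefli
[out] ok
~$ archive.pen p→/bibrito c→drajap
[out] created
~$ archive.pen p→/rubruslo c→smohurn
[out] created
~$ archive.openup p→/rubruslo
[out] smohurn
~$ dial.untilx d→2040-01-24
[out] 291

Answer: {bibrito=drajap, rubruslo=smohurn, suzopon/, wefli=trijitramp}


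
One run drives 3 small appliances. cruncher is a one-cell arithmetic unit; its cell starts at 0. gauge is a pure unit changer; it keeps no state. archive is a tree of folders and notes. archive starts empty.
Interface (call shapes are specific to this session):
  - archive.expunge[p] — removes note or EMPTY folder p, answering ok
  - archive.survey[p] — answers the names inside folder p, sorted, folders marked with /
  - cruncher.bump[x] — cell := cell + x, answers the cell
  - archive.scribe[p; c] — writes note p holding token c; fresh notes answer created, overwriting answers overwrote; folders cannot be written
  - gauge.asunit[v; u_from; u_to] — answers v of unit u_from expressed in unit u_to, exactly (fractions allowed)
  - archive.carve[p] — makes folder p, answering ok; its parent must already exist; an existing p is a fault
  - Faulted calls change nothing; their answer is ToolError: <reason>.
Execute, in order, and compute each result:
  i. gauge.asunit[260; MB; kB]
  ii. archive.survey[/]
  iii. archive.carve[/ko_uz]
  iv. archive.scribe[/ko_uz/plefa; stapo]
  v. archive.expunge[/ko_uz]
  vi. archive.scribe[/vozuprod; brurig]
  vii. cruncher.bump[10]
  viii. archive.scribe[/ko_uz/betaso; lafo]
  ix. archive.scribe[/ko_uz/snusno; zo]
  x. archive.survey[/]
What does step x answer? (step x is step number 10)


Answer: [ko_uz/, vozuprod]

Derivation:
Then asunit using 260, MB, kB, — result: 260000.
Using survey using /, → [].
Calling carve using /ko_uz, → ok.
I use scribe using /ko_uz/plefa, stapo, — result: created.
I try expunge using /ko_uz, → ToolError: not empty.
Using scribe using /vozuprod, brurig, → created.
I invoke bump using 10, — result: 10.
Invoking scribe using /ko_uz/betaso, lafo, and get created.
I use scribe using /ko_uz/snusno, zo: created.
Calling survey using /, and observe [ko_uz/, vozuprod].


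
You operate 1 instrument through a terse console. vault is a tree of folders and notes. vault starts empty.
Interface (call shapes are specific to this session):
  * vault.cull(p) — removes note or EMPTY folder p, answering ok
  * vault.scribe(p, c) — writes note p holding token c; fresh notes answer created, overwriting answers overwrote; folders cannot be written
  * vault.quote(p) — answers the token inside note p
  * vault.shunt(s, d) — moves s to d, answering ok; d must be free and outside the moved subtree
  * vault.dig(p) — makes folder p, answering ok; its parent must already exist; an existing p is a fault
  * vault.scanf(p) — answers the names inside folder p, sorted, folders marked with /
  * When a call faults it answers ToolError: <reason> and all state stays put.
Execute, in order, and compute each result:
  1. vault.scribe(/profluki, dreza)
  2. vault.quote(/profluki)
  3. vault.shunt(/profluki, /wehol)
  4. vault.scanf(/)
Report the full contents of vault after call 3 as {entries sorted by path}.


Answer: {wehol=dreza}

Derivation:
~$ scribe p='/profluki' c='dreza'
[out] created
~$ quote p='/profluki'
[out] dreza
~$ shunt s='/profluki' d='/wehol'
[out] ok
~$ scanf p='/'
[out] [wehol]
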